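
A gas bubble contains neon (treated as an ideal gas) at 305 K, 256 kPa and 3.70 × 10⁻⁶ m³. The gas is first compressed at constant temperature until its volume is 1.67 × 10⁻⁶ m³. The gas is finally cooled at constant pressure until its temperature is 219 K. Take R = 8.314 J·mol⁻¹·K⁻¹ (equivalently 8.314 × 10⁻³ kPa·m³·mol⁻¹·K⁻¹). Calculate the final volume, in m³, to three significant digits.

T constant ⇒ Boyle's law P V = const: T₂ = T₁; P₂ = P₁·(V₁/V₂) = 567.2 kPa.
P constant ⇒ V ∝ T: P₃ = P₂; V₃ = V₂·(T₃/T₂) = 1.199e-06 m³.

V₃ ≈ 1.20e-06 m³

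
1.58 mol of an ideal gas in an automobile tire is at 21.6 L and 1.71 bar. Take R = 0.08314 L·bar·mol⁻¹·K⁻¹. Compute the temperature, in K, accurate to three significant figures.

T ≈ 281 K

PV = nRT ⇒ T = PV/(nR) = (1.71 × 21.6) / (1.58 × 0.08314)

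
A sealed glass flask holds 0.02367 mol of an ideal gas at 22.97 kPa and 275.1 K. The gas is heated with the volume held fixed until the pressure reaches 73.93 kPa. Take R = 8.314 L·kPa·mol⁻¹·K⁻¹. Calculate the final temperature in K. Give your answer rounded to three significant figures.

T₂ ≈ 885 K

From PV = nRT: V₁ = nRT₁/P₁ = 2.357 L.
Isochoric, so P/T is constant: V₂ = V₁; T₂ = T₁·(P₂/P₁) = 885.4 K.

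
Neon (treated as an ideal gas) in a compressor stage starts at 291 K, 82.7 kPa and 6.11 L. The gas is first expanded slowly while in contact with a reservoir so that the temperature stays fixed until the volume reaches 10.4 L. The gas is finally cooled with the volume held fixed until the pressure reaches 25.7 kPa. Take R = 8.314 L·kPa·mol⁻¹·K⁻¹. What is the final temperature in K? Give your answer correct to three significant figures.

Isothermal, so P V is constant: T₂ = T₁; P₂ = P₁·(V₁/V₂) = 48.59 kPa.
Isochoric, so P/T is constant: V₃ = V₂; T₃ = T₂·(P₃/P₂) = 153.9 K.

T₃ ≈ 154 K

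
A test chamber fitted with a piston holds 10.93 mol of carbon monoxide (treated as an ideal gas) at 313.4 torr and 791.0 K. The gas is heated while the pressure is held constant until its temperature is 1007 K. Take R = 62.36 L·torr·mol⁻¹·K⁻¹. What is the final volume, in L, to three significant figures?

From PV = nRT: V₁ = nRT₁/P₁ = 1720 L.
P constant ⇒ V ∝ T: P₂ = P₁; V₂ = V₁·(T₂/T₁) = 2190 L.

V₂ ≈ 2.19e+03 L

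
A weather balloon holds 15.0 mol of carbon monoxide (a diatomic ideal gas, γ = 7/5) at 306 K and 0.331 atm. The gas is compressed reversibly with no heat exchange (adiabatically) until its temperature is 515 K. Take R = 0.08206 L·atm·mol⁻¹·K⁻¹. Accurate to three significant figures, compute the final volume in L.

V₂ ≈ 310 L

From PV = nRT: V₁ = nRT₁/P₁ = 1138 L.
Reversible adiabatic, γ = 7/5: P₂ = P₁·(T₂/T₁)^(γ/(γ−1)) = 2.047 atm; V₂ = V₁·(T₁/T₂)^(1/(γ−1)) = 309.7 L.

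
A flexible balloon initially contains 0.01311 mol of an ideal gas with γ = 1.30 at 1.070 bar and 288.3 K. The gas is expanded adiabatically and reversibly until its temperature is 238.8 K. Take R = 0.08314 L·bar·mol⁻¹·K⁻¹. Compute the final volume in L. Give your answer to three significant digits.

From PV = nRT: V₁ = nRT₁/P₁ = 0.2937 L.
Reversible adiabatic, γ = 1.30: P₂ = P₁·(T₂/T₁)^(γ/(γ−1)) = 0.4730 bar; V₂ = V₁·(T₁/T₂)^(1/(γ−1)) = 0.5503 L.

V₂ ≈ 0.550 L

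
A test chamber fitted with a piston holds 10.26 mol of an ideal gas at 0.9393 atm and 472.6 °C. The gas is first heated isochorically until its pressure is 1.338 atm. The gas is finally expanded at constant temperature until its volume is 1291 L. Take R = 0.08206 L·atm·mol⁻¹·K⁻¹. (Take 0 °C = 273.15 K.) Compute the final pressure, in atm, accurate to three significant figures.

P₃ ≈ 0.693 atm

Convert: T₁ = 745.8 K.
From PV = nRT: V₁ = nRT₁/P₁ = 668.4 L.
Isochoric, so P/T is constant: V₂ = V₁; T₂ = T₁·(P₂/P₁) = 1062 K.
T constant ⇒ Boyle's law P V = const: T₃ = T₂; P₃ = P₂·(V₂/V₃) = 0.6928 atm.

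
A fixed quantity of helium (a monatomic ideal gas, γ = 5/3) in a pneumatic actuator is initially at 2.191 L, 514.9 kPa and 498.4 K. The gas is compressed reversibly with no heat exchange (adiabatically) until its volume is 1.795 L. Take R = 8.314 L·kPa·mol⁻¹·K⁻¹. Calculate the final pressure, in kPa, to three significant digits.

P₂ ≈ 718 kPa

Reversible adiabatic, γ = 5/3: T₂ = T₁·(V₁/V₂)^(γ−1) = 569.2 K; P₂ = P₁·(V₁/V₂)^γ = 717.8 kPa.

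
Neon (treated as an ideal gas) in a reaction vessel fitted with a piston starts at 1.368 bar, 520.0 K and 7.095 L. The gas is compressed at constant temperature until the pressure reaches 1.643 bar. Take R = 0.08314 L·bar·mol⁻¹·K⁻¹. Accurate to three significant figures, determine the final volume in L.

V₂ ≈ 5.91 L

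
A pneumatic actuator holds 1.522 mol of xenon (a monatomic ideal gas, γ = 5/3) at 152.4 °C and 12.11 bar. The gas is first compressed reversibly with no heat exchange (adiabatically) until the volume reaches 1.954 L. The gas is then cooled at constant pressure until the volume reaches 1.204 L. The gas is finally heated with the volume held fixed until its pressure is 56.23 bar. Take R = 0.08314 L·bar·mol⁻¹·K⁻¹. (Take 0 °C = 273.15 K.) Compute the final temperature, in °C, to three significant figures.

T₄ ≈ 262 °C

Convert: T₁ = 425.5 K.
From PV = nRT: V₁ = nRT₁/P₁ = 4.447 L.
Adiabatic (γ = 5/3), T V^(γ−1) and P V^γ constant: T₂ = T₁·(V₁/V₂)^(γ−1) = 736.2 K; P₂ = P₁·(V₁/V₂)^γ = 47.68 bar.
P constant ⇒ V ∝ T: P₃ = P₂; T₃ = T₂·(V₃/V₂) = 453.7 K.
Isochoric, so P/T is constant: V₄ = V₃; T₄ = T₃·(P₄/P₃) = 535.0 K.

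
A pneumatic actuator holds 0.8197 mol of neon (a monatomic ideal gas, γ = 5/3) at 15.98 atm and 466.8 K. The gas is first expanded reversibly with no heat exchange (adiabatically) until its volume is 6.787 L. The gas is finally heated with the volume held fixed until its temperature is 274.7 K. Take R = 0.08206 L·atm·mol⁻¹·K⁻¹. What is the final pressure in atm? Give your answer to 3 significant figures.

P₃ ≈ 2.72 atm

From PV = nRT: V₁ = nRT₁/P₁ = 1.965 L.
Reversible adiabatic, γ = 5/3: T₂ = T₁·(V₁/V₂)^(γ−1) = 204.3 K; P₂ = P₁·(V₁/V₂)^γ = 2.025 atm.
Isochoric, so P/T is constant: V₃ = V₂; P₃ = P₂·(T₃/T₂) = 2.722 atm.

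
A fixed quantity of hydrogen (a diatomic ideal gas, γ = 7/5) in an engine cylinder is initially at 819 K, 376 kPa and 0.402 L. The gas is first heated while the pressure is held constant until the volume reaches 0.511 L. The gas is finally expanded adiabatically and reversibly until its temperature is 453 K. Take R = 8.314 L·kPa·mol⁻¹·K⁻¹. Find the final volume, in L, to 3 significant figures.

V₃ ≈ 4.09 L

Isobaric, so V/T is constant: P₂ = P₁; T₂ = T₁·(V₂/V₁) = 1041 K.
Adiabatic (γ = 7/5), T V^(γ−1) and P V^γ constant: P₃ = P₂·(T₃/T₂)^(γ/(γ−1)) = 20.43 kPa; V₃ = V₂·(T₂/T₃)^(1/(γ−1)) = 4.091 L.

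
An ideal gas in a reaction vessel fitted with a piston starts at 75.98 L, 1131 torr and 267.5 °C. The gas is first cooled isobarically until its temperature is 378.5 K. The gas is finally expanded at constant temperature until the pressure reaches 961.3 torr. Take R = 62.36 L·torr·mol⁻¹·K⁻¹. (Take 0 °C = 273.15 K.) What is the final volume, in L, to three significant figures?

V₃ ≈ 62.6 L

Convert: T₁ = 540.6 K.
Isobaric, so V/T is constant: P₂ = P₁; V₂ = V₁·(T₂/T₁) = 53.19 L.
Isothermal, so P V is constant: T₃ = T₂; V₃ = V₂·(P₂/P₃) = 62.58 L.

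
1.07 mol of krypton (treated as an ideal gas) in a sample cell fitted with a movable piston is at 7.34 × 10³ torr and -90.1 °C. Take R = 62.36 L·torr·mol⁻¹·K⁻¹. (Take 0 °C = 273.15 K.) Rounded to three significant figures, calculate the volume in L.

Convert: T = 183.05 K.
PV = nRT ⇒ V = nRT/P = (1.07 × 62.36 × 183.05) / 7.34e+03

V ≈ 1.66 L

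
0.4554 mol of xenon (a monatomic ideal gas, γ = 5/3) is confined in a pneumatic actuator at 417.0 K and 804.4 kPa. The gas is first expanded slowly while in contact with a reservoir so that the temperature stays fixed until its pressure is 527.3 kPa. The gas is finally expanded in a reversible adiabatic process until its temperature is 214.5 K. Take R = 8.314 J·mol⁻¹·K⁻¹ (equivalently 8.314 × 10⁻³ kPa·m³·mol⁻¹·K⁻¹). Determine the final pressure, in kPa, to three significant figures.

P₃ ≈ 100 kPa

From PV = nRT: V₁ = nRT₁/P₁ = 0.001963 m³.
T constant ⇒ Boyle's law P V = const: T₂ = T₁; V₂ = V₁·(P₁/P₂) = 0.002994 m³.
Reversible adiabatic, γ = 5/3: P₃ = P₂·(T₃/T₂)^(γ/(γ−1)) = 100.1 kPa; V₃ = V₂·(T₂/T₃)^(1/(γ−1)) = 0.008116 m³.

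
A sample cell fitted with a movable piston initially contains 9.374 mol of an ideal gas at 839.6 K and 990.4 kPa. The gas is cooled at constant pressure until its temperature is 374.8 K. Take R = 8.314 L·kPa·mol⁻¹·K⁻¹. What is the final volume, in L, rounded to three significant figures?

From PV = nRT: V₁ = nRT₁/P₁ = 66.07 L.
P constant ⇒ V ∝ T: P₂ = P₁; V₂ = V₁·(T₂/T₁) = 29.49 L.

V₂ ≈ 29.5 L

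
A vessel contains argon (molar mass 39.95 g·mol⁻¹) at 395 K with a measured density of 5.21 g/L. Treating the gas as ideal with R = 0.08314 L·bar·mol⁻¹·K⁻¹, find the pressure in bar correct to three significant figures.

ρ = PM/(RT) ⇒ P = ρRT/M = (5.21 × 0.08314 × 395.0) / 39.95

P ≈ 4.28 bar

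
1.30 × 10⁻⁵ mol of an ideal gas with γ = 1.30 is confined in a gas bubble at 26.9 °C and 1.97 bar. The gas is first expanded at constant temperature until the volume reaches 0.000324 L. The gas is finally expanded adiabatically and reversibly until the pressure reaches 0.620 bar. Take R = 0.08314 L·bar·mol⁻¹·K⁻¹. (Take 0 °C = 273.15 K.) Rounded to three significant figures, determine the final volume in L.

Convert: T₁ = 300.0 K.
From PV = nRT: V₁ = nRT₁/P₁ = 0.0001646 L.
Isothermal, so P V is constant: T₂ = T₁; P₂ = P₁·(V₁/V₂) = 1.001 bar.
Reversible adiabatic, γ = 1.30: T₃ = T₂·(P₃/P₂)^((γ−1)/γ) = 268.7 K; V₃ = V₂·(P₂/P₃)^(1/γ) = 0.0004683 L.

V₃ ≈ 0.000468 L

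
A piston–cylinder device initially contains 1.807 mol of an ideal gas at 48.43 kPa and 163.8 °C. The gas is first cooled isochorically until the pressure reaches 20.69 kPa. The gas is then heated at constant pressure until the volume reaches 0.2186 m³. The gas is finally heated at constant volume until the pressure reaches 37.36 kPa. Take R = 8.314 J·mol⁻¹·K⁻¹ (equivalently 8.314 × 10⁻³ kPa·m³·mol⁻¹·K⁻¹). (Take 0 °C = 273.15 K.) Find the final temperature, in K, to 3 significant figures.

Convert: T₁ = 436.9 K.
From PV = nRT: V₁ = nRT₁/P₁ = 0.1355 m³.
Isochoric, so P/T is constant: V₂ = V₁; T₂ = T₁·(P₂/P₁) = 186.7 K.
P constant ⇒ V ∝ T: P₃ = P₂; T₃ = T₂·(V₃/V₂) = 301.1 K.
V constant ⇒ P ∝ T: V₄ = V₃; T₄ = T₃·(P₄/P₃) = 543.6 K.

T₄ ≈ 544 K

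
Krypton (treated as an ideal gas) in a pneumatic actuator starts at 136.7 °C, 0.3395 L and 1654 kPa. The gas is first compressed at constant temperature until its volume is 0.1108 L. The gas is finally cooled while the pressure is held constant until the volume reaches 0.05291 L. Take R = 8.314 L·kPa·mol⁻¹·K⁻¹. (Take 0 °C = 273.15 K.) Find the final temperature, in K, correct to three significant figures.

Convert: T₁ = 409.8 K.
Isothermal, so P V is constant: T₂ = T₁; P₂ = P₁·(V₁/V₂) = 5068 kPa.
P constant ⇒ V ∝ T: P₃ = P₂; T₃ = T₂·(V₃/V₂) = 195.7 K.

T₃ ≈ 196 K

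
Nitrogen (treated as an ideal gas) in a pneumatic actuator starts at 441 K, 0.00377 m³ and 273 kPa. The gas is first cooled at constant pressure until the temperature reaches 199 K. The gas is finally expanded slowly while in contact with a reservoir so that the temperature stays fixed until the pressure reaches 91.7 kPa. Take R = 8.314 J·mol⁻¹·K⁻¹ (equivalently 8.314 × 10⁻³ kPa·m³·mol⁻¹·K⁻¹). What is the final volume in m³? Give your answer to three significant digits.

V₃ ≈ 0.00506 m³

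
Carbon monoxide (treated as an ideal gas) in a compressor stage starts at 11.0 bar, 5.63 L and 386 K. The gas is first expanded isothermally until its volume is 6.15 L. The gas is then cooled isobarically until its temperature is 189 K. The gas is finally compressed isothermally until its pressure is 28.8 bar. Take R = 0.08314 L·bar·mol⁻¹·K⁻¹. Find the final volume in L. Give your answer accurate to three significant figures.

V₄ ≈ 1.05 L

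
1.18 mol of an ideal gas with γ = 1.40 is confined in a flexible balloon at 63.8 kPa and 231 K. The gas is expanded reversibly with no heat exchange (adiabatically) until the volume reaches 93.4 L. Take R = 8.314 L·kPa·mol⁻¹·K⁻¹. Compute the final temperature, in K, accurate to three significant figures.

From PV = nRT: V₁ = nRT₁/P₁ = 35.52 L.
Reversible adiabatic, γ = 1.40: T₂ = T₁·(V₁/V₂)^(γ−1) = 156.9 K; P₂ = P₁·(V₁/V₂)^γ = 16.48 kPa.

T₂ ≈ 157 K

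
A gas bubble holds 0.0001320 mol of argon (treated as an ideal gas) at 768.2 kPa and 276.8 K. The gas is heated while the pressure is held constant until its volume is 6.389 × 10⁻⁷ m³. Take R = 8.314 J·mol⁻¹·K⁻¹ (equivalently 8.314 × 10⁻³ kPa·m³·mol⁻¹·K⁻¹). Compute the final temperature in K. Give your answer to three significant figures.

From PV = nRT: V₁ = nRT₁/P₁ = 3.954e-07 m³.
P constant ⇒ V ∝ T: P₂ = P₁; T₂ = T₁·(V₂/V₁) = 447.2 K.

T₂ ≈ 447 K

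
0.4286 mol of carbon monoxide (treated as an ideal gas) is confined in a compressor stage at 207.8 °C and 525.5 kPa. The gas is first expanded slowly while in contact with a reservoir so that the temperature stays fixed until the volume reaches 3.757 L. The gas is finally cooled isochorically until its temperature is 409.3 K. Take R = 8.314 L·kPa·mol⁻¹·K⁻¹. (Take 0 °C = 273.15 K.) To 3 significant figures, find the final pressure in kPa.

P₃ ≈ 388 kPa

Convert: T₁ = 480.9 K.
From PV = nRT: V₁ = nRT₁/P₁ = 3.261 L.
Isothermal, so P V is constant: T₂ = T₁; P₂ = P₁·(V₁/V₂) = 456.2 kPa.
V constant ⇒ P ∝ T: V₃ = V₂; P₃ = P₂·(T₃/T₂) = 388.2 kPa.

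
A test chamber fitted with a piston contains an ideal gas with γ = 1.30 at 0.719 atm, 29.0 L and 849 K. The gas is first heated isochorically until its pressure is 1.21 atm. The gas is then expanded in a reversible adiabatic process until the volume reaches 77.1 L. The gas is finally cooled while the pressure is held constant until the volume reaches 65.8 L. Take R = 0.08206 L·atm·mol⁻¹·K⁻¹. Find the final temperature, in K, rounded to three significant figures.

V constant ⇒ P ∝ T: V₂ = V₁; T₂ = T₁·(P₂/P₁) = 1429 K.
Adiabatic (γ = 1.30), T V^(γ−1) and P V^γ constant: T₃ = T₂·(V₂/V₃)^(γ−1) = 1066 K; P₃ = P₂·(V₂/V₃)^γ = 0.3394 atm.
Isobaric, so V/T is constant: P₄ = P₃; T₄ = T₃·(V₄/V₃) = 909.4 K.

T₄ ≈ 909 K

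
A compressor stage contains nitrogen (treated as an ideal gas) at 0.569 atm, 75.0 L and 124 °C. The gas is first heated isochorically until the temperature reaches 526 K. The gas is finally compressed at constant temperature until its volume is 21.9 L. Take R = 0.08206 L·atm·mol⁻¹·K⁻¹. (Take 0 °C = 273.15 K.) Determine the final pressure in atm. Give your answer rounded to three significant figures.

P₃ ≈ 2.58 atm

Convert: T₁ = 397.1 K.
Isochoric, so P/T is constant: V₂ = V₁; P₂ = P₁·(T₂/T₁) = 0.7536 atm.
Isothermal, so P V is constant: T₃ = T₂; P₃ = P₂·(V₂/V₃) = 2.581 atm.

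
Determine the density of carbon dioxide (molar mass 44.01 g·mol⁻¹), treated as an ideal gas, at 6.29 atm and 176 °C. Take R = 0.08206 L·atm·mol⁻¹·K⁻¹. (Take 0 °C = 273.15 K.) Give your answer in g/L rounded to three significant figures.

ρ ≈ 7.51 g/L

ρ = PM/(RT) = (6.29 × 44.01) / (0.08206 × 449.1)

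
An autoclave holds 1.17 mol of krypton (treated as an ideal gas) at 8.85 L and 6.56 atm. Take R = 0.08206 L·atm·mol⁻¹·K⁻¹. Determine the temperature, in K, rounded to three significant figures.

PV = nRT ⇒ T = PV/(nR) = (6.56 × 8.85) / (1.17 × 0.08206)

T ≈ 605 K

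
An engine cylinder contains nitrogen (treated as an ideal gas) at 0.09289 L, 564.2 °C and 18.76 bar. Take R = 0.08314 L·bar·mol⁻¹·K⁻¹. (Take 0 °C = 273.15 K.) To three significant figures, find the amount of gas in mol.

n ≈ 0.0250 mol

Convert: T = 837.35 K.
PV = nRT ⇒ n = PV/(RT) = (18.76 × 0.09289) / (0.08314 × 837.35)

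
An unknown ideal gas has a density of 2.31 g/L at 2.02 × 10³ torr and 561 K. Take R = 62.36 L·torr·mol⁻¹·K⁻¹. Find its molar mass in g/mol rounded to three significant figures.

ρ = PM/(RT) ⇒ M = ρRT/P = (2.31 × 62.36 × 561.0) / 2.02e+03

M ≈ 40.0 g/mol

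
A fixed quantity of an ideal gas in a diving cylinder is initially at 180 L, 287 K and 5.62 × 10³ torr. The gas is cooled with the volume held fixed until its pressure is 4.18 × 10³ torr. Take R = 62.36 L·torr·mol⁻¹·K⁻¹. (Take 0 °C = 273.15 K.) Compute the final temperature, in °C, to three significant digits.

T₂ ≈ -59.7 °C

V constant ⇒ P ∝ T: V₂ = V₁; T₂ = T₁·(P₂/P₁) = 213.5 K.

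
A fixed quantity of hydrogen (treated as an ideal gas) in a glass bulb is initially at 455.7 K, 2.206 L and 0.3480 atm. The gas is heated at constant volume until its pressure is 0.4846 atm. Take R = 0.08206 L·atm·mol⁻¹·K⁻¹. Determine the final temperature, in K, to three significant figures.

T₂ ≈ 635 K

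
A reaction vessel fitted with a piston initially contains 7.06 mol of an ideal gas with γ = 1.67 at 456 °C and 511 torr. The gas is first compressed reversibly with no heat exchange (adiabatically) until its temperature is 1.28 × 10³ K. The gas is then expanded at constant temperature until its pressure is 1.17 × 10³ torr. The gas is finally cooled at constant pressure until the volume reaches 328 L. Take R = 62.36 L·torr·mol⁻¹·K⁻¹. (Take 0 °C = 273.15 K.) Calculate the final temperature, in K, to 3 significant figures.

T₄ ≈ 872 K

Convert: T₁ = 729.1 K.
From PV = nRT: V₁ = nRT₁/P₁ = 628.2 L.
Adiabatic (γ = 1.67), T V^(γ−1) and P V^γ constant: P₂ = P₁·(T₂/T₁)^(γ/(γ−1)) = 2078 torr; V₂ = V₁·(T₁/T₂)^(1/(γ−1)) = 271.2 L.
Isothermal, so P V is constant: T₃ = T₂; V₃ = V₂·(P₂/P₃) = 481.7 L.
P constant ⇒ V ∝ T: P₄ = P₃; T₄ = T₃·(V₄/V₃) = 871.7 K.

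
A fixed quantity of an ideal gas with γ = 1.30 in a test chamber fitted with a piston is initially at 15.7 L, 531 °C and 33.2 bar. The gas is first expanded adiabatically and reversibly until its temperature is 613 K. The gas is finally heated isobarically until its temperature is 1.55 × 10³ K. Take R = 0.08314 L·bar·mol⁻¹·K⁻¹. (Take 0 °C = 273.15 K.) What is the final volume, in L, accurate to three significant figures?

Convert: T₁ = 804.1 K.
Adiabatic (γ = 1.30), T V^(γ−1) and P V^γ constant: P₂ = P₁·(T₂/T₁)^(γ/(γ−1)) = 10.24 bar; V₂ = V₁·(T₁/T₂)^(1/(γ−1)) = 38.80 L.
Isobaric, so V/T is constant: P₃ = P₂; V₃ = V₂·(T₃/T₂) = 98.11 L.

V₃ ≈ 98.1 L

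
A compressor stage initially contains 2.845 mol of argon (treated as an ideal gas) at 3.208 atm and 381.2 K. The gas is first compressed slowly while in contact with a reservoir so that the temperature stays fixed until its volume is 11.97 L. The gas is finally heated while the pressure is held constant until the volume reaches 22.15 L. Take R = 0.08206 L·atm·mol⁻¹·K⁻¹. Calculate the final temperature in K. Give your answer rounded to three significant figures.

T₃ ≈ 705 K

From PV = nRT: V₁ = nRT₁/P₁ = 27.74 L.
T constant ⇒ Boyle's law P V = const: T₂ = T₁; P₂ = P₁·(V₁/V₂) = 7.435 atm.
P constant ⇒ V ∝ T: P₃ = P₂; T₃ = T₂·(V₃/V₂) = 705.4 K.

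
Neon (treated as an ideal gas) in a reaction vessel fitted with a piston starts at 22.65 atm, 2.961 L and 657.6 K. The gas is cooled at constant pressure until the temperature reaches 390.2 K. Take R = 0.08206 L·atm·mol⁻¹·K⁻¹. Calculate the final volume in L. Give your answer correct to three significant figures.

P constant ⇒ V ∝ T: P₂ = P₁; V₂ = V₁·(T₂/T₁) = 1.757 L.

V₂ ≈ 1.76 L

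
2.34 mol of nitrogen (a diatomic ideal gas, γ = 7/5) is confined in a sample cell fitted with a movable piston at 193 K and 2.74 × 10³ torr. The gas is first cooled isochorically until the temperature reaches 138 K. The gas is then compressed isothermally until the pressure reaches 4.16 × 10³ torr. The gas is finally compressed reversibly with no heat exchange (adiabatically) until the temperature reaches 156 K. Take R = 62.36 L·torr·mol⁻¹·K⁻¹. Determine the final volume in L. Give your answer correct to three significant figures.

V₄ ≈ 3.56 L

From PV = nRT: V₁ = nRT₁/P₁ = 10.28 L.
V constant ⇒ P ∝ T: V₂ = V₁; P₂ = P₁·(T₂/T₁) = 1959 torr.
T constant ⇒ Boyle's law P V = const: T₃ = T₂; V₃ = V₂·(P₂/P₃) = 4.841 L.
Adiabatic (γ = 7/5), T V^(γ−1) and P V^γ constant: P₄ = P₃·(T₄/T₃)^(γ/(γ−1)) = 6389 torr; V₄ = V₃·(T₃/T₄)^(1/(γ−1)) = 3.563 L.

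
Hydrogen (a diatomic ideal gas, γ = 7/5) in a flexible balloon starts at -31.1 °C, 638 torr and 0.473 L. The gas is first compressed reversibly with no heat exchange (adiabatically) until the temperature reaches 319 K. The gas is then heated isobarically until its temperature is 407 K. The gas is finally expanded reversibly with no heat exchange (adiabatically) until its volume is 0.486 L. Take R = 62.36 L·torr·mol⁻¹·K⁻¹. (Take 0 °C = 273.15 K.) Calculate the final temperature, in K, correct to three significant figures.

Convert: T₁ = 242.0 K.
Reversible adiabatic, γ = 7/5: P₂ = P₁·(T₂/T₁)^(γ/(γ−1)) = 1677 torr; V₂ = V₁·(T₁/T₂)^(1/(γ−1)) = 0.2372 L.
Isobaric, so V/T is constant: P₃ = P₂; V₃ = V₂·(T₃/T₂) = 0.3027 L.
Adiabatic (γ = 7/5), T V^(γ−1) and P V^γ constant: T₄ = T₃·(V₃/V₄)^(γ−1) = 336.8 K; P₄ = P₃·(V₃/V₄)^γ = 863.9 torr.

T₄ ≈ 337 K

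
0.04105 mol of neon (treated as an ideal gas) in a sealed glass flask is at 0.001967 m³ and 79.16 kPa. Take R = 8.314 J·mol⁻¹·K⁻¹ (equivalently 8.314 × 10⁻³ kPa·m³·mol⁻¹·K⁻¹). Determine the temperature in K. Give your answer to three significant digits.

T ≈ 456 K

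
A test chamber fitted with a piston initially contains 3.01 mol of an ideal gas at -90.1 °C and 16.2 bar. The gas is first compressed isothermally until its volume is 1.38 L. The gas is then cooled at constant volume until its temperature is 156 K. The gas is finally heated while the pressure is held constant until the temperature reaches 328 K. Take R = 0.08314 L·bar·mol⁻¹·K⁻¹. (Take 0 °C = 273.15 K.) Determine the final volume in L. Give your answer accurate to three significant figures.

Convert: T₁ = 183.0 K.
From PV = nRT: V₁ = nRT₁/P₁ = 2.828 L.
T constant ⇒ Boyle's law P V = const: T₂ = T₁; P₂ = P₁·(V₁/V₂) = 33.19 bar.
V constant ⇒ P ∝ T: V₃ = V₂; P₃ = P₂·(T₃/T₂) = 28.29 bar.
Isobaric, so V/T is constant: P₄ = P₃; V₄ = V₃·(T₄/T₃) = 2.902 L.

V₄ ≈ 2.90 L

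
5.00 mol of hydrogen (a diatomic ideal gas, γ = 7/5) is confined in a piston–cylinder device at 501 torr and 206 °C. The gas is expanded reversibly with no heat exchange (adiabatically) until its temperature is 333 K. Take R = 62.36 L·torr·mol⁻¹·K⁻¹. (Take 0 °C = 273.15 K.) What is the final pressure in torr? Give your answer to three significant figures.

P₂ ≈ 140 torr

Convert: T₁ = 479.1 K.
From PV = nRT: V₁ = nRT₁/P₁ = 298.2 L.
Adiabatic (γ = 7/5), T V^(γ−1) and P V^γ constant: P₂ = P₁·(T₂/T₁)^(γ/(γ−1)) = 140.2 torr; V₂ = V₁·(T₁/T₂)^(1/(γ−1)) = 740.6 L.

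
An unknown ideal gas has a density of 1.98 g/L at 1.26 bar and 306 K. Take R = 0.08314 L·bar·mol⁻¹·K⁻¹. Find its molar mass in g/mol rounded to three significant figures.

ρ = PM/(RT) ⇒ M = ρRT/P = (1.98 × 0.08314 × 306.0) / 1.26

M ≈ 40.0 g/mol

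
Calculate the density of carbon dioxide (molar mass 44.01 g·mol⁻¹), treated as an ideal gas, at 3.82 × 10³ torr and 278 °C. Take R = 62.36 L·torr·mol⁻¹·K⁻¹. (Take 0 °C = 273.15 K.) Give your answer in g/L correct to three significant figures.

ρ ≈ 4.89 g/L

ρ = PM/(RT) = (3.82e+03 × 44.01) / (62.36 × 551.1)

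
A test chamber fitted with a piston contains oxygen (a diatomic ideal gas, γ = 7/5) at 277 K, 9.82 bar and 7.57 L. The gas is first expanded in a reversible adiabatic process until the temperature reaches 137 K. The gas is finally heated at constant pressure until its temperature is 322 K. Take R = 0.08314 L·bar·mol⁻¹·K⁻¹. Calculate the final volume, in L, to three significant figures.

Reversible adiabatic, γ = 7/5: P₂ = P₁·(T₂/T₁)^(γ/(γ−1)) = 0.8355 bar; V₂ = V₁·(T₁/T₂)^(1/(γ−1)) = 44.00 L.
Isobaric, so V/T is constant: P₃ = P₂; V₃ = V₂·(T₃/T₂) = 103.4 L.

V₃ ≈ 103 L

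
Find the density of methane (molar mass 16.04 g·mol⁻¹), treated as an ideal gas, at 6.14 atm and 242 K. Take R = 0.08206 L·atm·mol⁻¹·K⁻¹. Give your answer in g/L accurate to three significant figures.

ρ ≈ 4.96 g/L

ρ = PM/(RT) = (6.14 × 16.04) / (0.08206 × 242.0)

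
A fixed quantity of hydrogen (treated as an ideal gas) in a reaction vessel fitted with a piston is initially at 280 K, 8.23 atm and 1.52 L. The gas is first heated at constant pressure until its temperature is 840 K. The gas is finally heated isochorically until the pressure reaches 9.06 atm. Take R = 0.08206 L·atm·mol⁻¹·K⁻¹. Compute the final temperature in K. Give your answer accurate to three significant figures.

T₃ ≈ 925 K

Isobaric, so V/T is constant: P₂ = P₁; V₂ = V₁·(T₂/T₁) = 4.560 L.
V constant ⇒ P ∝ T: V₃ = V₂; T₃ = T₂·(P₃/P₂) = 924.7 K.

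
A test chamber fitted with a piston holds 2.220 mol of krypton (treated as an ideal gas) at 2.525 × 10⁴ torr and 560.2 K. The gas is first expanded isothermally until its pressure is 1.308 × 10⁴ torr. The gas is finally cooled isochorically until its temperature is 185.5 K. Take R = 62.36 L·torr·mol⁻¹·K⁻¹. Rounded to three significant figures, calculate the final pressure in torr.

P₃ ≈ 4.33e+03 torr

From PV = nRT: V₁ = nRT₁/P₁ = 3.071 L.
Isothermal, so P V is constant: T₂ = T₁; V₂ = V₁·(P₁/P₂) = 5.929 L.
Isochoric, so P/T is constant: V₃ = V₂; P₃ = P₂·(T₃/T₂) = 4331 torr.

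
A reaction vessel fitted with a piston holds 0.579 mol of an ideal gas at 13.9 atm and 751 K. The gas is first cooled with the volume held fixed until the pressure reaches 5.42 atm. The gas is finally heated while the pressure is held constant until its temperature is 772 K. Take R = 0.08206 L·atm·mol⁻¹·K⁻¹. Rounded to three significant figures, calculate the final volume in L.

V₃ ≈ 6.77 L

From PV = nRT: V₁ = nRT₁/P₁ = 2.567 L.
V constant ⇒ P ∝ T: V₂ = V₁; T₂ = T₁·(P₂/P₁) = 292.8 K.
P constant ⇒ V ∝ T: P₃ = P₂; V₃ = V₂·(T₃/T₂) = 6.767 L.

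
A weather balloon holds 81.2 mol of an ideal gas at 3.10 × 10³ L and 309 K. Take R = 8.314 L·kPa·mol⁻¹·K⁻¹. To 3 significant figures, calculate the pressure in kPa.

PV = nRT ⇒ P = nRT/V = (81.2 × 8.314 × 309) / 3.10e+03

P ≈ 67.3 kPa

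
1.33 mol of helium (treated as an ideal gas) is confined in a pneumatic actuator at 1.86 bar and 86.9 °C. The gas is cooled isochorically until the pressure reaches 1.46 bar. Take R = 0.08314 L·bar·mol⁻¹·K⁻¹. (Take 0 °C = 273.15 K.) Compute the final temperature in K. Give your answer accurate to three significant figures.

T₂ ≈ 283 K

Convert: T₁ = 360.0 K.
From PV = nRT: V₁ = nRT₁/P₁ = 21.40 L.
Isochoric, so P/T is constant: V₂ = V₁; T₂ = T₁·(P₂/P₁) = 282.6 K.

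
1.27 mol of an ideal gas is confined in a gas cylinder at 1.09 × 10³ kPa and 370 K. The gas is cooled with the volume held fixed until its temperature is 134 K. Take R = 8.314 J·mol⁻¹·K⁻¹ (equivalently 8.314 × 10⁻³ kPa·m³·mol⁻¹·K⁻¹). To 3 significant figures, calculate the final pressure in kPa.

P₂ ≈ 395 kPa

From PV = nRT: V₁ = nRT₁/P₁ = 0.003584 m³.
Isochoric, so P/T is constant: V₂ = V₁; P₂ = P₁·(T₂/T₁) = 394.8 kPa.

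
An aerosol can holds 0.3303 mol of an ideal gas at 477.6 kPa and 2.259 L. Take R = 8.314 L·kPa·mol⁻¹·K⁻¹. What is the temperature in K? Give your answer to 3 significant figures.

PV = nRT ⇒ T = PV/(nR) = (477.6 × 2.259) / (0.3303 × 8.314)

T ≈ 393 K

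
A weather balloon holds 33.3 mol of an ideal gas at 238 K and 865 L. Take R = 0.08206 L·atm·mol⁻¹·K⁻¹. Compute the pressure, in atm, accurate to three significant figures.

PV = nRT ⇒ P = nRT/V = (33.3 × 0.08206 × 238) / 865

P ≈ 0.752 atm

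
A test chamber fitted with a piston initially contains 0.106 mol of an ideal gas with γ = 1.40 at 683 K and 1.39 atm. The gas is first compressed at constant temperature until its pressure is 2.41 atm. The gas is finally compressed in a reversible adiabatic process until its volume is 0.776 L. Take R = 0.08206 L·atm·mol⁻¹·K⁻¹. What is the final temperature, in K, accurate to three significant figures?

T₃ ≈ 1.08e+03 K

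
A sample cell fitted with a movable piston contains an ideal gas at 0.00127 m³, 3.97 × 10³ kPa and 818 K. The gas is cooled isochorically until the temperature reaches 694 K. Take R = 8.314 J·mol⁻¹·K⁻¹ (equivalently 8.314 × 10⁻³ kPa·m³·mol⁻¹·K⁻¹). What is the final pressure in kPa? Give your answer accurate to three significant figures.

V constant ⇒ P ∝ T: V₂ = V₁; P₂ = P₁·(T₂/T₁) = 3368 kPa.

P₂ ≈ 3.37e+03 kPa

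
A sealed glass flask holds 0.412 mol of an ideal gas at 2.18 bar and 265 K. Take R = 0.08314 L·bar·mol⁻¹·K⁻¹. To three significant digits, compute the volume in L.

PV = nRT ⇒ V = nRT/P = (0.412 × 0.08314 × 265) / 2.18

V ≈ 4.16 L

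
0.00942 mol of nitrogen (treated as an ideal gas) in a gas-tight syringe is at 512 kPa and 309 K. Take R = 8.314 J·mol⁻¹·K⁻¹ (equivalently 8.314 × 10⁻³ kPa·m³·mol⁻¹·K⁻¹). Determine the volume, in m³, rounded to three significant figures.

V ≈ 4.73e-05 m³

PV = nRT ⇒ V = nRT/P = (0.00942 × 8.314 × 10⁻³ × 309) / 512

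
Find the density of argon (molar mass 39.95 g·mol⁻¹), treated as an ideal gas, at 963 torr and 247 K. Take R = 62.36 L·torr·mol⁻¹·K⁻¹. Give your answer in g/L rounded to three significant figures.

ρ = PM/(RT) = (963 × 39.95) / (62.36 × 247.0)

ρ ≈ 2.50 g/L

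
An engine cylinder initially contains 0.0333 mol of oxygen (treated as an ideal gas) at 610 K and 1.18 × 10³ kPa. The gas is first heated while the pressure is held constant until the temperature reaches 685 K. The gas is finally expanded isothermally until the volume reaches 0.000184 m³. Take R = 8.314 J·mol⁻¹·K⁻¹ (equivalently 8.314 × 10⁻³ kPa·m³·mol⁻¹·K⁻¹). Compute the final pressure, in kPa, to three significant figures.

P₃ ≈ 1.03e+03 kPa

From PV = nRT: V₁ = nRT₁/P₁ = 0.0001431 m³.
P constant ⇒ V ∝ T: P₂ = P₁; V₂ = V₁·(T₂/T₁) = 0.0001607 m³.
T constant ⇒ Boyle's law P V = const: T₃ = T₂; P₃ = P₂·(V₂/V₃) = 1031 kPa.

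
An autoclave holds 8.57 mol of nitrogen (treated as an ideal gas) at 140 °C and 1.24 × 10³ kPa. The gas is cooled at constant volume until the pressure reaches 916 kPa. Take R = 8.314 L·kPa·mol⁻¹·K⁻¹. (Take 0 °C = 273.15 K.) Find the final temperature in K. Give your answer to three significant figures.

Convert: T₁ = 413.1 K.
From PV = nRT: V₁ = nRT₁/P₁ = 23.74 L.
Isochoric, so P/T is constant: V₂ = V₁; T₂ = T₁·(P₂/P₁) = 305.2 K.

T₂ ≈ 305 K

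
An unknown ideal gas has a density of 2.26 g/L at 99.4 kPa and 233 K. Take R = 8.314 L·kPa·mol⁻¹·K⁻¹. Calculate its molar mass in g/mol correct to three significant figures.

ρ = PM/(RT) ⇒ M = ρRT/P = (2.26 × 8.314 × 233.0) / 99.4

M ≈ 44.0 g/mol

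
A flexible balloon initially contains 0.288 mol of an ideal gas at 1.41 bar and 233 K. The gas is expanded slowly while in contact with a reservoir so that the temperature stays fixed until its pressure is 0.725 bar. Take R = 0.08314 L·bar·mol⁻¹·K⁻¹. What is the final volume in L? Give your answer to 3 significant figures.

From PV = nRT: V₁ = nRT₁/P₁ = 3.957 L.
T constant ⇒ Boyle's law P V = const: T₂ = T₁; V₂ = V₁·(P₁/P₂) = 7.695 L.

V₂ ≈ 7.70 L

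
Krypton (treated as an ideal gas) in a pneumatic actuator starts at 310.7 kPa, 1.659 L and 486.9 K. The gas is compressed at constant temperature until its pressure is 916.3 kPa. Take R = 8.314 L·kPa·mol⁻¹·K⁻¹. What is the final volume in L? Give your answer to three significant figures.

T constant ⇒ Boyle's law P V = const: T₂ = T₁; V₂ = V₁·(P₁/P₂) = 0.5625 L.

V₂ ≈ 0.563 L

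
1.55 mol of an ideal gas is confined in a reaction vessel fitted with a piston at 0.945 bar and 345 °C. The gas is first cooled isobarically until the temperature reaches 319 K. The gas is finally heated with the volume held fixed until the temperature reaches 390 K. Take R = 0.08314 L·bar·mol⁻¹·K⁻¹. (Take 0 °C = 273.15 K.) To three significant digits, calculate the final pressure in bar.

P₃ ≈ 1.16 bar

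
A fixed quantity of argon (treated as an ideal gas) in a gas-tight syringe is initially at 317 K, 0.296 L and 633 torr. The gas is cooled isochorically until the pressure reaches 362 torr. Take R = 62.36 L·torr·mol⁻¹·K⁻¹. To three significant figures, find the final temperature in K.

T₂ ≈ 181 K

V constant ⇒ P ∝ T: V₂ = V₁; T₂ = T₁·(P₂/P₁) = 181.3 K.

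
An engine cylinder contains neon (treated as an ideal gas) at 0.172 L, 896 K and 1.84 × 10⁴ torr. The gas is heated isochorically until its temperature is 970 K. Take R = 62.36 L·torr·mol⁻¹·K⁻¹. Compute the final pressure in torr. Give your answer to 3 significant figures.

P₂ ≈ 1.99e+04 torr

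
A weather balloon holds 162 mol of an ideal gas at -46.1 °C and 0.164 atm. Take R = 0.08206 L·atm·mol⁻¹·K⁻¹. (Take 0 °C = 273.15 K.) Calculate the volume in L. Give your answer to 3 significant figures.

V ≈ 1.84e+04 L

Convert: T = 227.05 K.
PV = nRT ⇒ V = nRT/P = (162 × 0.08206 × 227.05) / 0.164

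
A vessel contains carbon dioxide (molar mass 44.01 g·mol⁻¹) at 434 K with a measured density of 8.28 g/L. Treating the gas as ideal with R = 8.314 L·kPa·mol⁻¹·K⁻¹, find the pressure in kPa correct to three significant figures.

P ≈ 679 kPa

ρ = PM/(RT) ⇒ P = ρRT/M = (8.28 × 8.314 × 434.0) / 44.01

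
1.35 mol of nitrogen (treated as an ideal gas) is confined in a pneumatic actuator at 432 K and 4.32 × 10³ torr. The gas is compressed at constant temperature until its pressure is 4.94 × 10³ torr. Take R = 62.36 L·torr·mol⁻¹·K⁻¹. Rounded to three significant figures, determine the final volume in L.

From PV = nRT: V₁ = nRT₁/P₁ = 8.419 L.
Isothermal, so P V is constant: T₂ = T₁; V₂ = V₁·(P₁/P₂) = 7.362 L.

V₂ ≈ 7.36 L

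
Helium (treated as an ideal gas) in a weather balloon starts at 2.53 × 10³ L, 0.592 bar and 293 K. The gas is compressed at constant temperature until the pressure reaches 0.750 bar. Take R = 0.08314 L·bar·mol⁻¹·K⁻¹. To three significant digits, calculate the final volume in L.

V₂ ≈ 2.00e+03 L

Isothermal, so P V is constant: T₂ = T₁; V₂ = V₁·(P₁/P₂) = 1997 L.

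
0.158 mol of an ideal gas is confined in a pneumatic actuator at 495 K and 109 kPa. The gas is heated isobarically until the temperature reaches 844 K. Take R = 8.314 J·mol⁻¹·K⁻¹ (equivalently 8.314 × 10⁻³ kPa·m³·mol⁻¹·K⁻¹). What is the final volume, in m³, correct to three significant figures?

From PV = nRT: V₁ = nRT₁/P₁ = 0.005965 m³.
Isobaric, so V/T is constant: P₂ = P₁; V₂ = V₁·(T₂/T₁) = 0.01017 m³.

V₂ ≈ 0.0102 m³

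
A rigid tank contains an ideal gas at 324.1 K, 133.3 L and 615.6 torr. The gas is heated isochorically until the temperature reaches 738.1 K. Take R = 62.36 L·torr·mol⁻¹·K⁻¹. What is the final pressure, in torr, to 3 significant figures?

P₂ ≈ 1.40e+03 torr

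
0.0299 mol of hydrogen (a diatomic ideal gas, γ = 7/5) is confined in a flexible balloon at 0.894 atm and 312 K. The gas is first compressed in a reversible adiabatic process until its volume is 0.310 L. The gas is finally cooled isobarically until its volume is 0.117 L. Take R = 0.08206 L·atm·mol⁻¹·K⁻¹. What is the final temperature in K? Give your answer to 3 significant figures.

T₃ ≈ 177 K

From PV = nRT: V₁ = nRT₁/P₁ = 0.8563 L.
Adiabatic (γ = 7/5), T V^(γ−1) and P V^γ constant: T₂ = T₁·(V₁/V₂)^(γ−1) = 468.4 K; P₂ = P₁·(V₁/V₂)^γ = 3.708 atm.
Isobaric, so V/T is constant: P₃ = P₂; T₃ = T₂·(V₃/V₂) = 176.8 K.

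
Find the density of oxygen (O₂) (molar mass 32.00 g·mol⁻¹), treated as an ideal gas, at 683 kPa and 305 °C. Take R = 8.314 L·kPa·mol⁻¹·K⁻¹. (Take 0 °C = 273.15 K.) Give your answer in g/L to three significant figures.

ρ = PM/(RT) = (683 × 32.00) / (8.314 × 578.1)

ρ ≈ 4.55 g/L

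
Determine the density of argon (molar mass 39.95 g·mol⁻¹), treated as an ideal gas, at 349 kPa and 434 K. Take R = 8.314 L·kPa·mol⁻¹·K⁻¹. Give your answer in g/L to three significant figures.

ρ ≈ 3.86 g/L

ρ = PM/(RT) = (349 × 39.95) / (8.314 × 434.0)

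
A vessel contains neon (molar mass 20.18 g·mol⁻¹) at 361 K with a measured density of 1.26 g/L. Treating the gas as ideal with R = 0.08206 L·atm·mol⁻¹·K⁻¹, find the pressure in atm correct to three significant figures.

ρ = PM/(RT) ⇒ P = ρRT/M = (1.26 × 0.08206 × 361.0) / 20.18

P ≈ 1.85 atm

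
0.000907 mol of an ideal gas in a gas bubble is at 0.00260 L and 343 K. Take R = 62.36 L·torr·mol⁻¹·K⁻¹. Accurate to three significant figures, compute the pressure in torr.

P ≈ 7.46e+03 torr

PV = nRT ⇒ P = nRT/V = (0.000907 × 62.36 × 343) / 0.00260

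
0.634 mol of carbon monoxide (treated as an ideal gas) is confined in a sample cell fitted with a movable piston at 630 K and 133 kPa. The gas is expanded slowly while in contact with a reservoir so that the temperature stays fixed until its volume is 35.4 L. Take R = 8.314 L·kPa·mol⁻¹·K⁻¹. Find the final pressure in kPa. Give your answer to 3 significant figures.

P₂ ≈ 93.8 kPa

From PV = nRT: V₁ = nRT₁/P₁ = 24.97 L.
T constant ⇒ Boyle's law P V = const: T₂ = T₁; P₂ = P₁·(V₁/V₂) = 93.81 kPa.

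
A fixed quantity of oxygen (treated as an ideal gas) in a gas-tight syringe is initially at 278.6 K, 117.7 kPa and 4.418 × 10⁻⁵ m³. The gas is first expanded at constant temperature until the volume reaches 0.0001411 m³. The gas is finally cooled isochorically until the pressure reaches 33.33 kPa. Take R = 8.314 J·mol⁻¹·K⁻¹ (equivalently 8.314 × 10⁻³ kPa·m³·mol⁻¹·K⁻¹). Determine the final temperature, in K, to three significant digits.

T constant ⇒ Boyle's law P V = const: T₂ = T₁; P₂ = P₁·(V₁/V₂) = 36.85 kPa.
V constant ⇒ P ∝ T: V₃ = V₂; T₃ = T₂·(P₃/P₂) = 252.0 K.

T₃ ≈ 252 K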